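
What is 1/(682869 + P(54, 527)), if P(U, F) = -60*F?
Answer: 1/651249 ≈ 1.5355e-6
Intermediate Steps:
1/(682869 + P(54, 527)) = 1/(682869 - 60*527) = 1/(682869 - 31620) = 1/651249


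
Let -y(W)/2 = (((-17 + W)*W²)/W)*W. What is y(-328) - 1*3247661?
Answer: 70985299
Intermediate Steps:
y(W) = -2*W²*(-17 + W) (y(W) = -2*((-17 + W)*W²)/W*W = -2*(W²*(-17 + W))/W*W = -2*W*(-17 + W)*W = -2*W²*(-17 + W))
y(-328) - 1*3247661 = 2*(-328)²*(17 - 1*(-328)) - 1*3247661 = 2*107584*(17 + 328) - 3247661 = 2*107584*345 - 3247661 = 74232960 - 3247661 = 70985299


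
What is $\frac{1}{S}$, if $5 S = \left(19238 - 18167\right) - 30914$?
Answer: $- \frac{5}{29843} \approx -0.00016754$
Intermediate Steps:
$S = - \frac{29843}{5}$ ($S = \frac{\left(19238 - 18167\right) - 30914}{5} = \frac{1071 - 30914}{5} = \frac{1}{5} \left(-29843\right) = - \frac{29843}{5} \approx -5968.6$)
$\frac{1}{S} = \frac{1}{- \frac{29843}{5}} = - \frac{5}{29843}$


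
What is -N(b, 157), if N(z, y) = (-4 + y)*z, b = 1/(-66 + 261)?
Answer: -51/65 ≈ -0.78462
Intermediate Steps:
b = 1/195 ≈ 0.0051282
N(z, y) = z*(-4 + y)
-N(b, 157) = -(-4 + 157)/195 = -153/195 = -1*51/65 = -51/65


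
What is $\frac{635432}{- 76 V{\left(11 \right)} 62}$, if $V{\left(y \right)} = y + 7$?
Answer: $- \frac{79429}{10602} \approx -7.4919$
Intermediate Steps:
$V{\left(y \right)} = 7 + y$
$\frac{635432}{- 76 V{\left(11 \right)} 62} = \frac{635432}{- 76 \left(7 + 11\right) 62} = \frac{635432}{\left(-76\right) 18 \cdot 62} = \frac{635432}{\left(-1368\right) 62} = \frac{635432}{-84816} = 635432 \left(- \frac{1}{84816}\right) = - \frac{79429}{10602}$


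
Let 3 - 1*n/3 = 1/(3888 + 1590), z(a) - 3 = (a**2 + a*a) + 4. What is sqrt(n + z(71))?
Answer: sqrt(33669517222)/1826 ≈ 100.49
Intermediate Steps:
z(a) = 7 + 2*a**2 (z(a) = 3 + ((a**2 + a*a) + 4) = 3 + ((a**2 + a**2) + 4) = 3 + (2*a**2 + 4) = 3 + (4 + 2*a**2) = 7 + 2*a**2)
n = 16433/1826 (n = 9 - 3/(3888 + 1590) = 9 - 3/5478 = 9 - 3*1/5478 = 9 - 1/1826 = 16433/1826 ≈ 8.9995)
sqrt(n + z(71)) = sqrt(16433/1826 + (7 + 2*71**2)) = sqrt(16433/1826 + (7 + 2*5041)) = sqrt(16433/1826 + (7 + 10082)) = sqrt(16433/1826 + 10089) = sqrt(18438947/1826) = sqrt(33669517222)/1826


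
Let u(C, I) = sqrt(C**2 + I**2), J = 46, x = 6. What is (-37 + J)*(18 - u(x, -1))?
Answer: 162 - 9*sqrt(37) ≈ 107.26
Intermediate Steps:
(-37 + J)*(18 - u(x, -1)) = (-37 + 46)*(18 - sqrt(6**2 + (-1)**2)) = 9*(18 - sqrt(36 + 1)) = 9*(18 - sqrt(37)) = 162 - 9*sqrt(37)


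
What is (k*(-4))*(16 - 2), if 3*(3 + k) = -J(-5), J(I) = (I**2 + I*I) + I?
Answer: 1008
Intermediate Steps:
J(I) = I + 2*I**2 (J(I) = (I**2 + I**2) + I = 2*I**2 + I = I + 2*I**2)
k = -18 (k = -3 + (-(-5)*(1 + 2*(-5)))/3 = -3 + (-(-5)*(1 - 10))/3 = -3 + (-(-5)*(-9))/3 = -3 + (-1*45)/3 = -3 + (1/3)*(-45) = -3 - 15 = -18)
(k*(-4))*(16 - 2) = (-18*(-4))*(16 - 2) = 72*14 = 1008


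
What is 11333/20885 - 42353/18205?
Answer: -135645028/76042285 ≈ -1.7838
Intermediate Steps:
11333/20885 - 42353/18205 = -135645028/76042285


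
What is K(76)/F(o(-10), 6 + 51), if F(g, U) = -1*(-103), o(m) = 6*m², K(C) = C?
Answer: 76/103 ≈ 0.73786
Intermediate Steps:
F(g, U) = 103
K(76)/F(o(-10), 6 + 51) = 76/103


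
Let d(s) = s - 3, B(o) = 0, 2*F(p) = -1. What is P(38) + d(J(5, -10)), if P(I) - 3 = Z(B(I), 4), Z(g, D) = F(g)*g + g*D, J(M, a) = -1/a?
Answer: ⅒ ≈ 0.10000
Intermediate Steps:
F(p) = -½ (F(p) = (½)*(-1) = -½)
Z(g, D) = -g/2 + D*g (Z(g, D) = -g/2 + g*D = -g/2 + D*g)
P(I) = 3 (P(I) = 3 + 0*(-½ + 4) = 3 + 0*(7/2) = 3 + 0 = 3)
d(s) = -3 + s
P(38) + d(J(5, -10)) = 3 + (-3 - 1/(-10)) = 3 + (-3 - 1*(-⅒)) = 3 + (-3 + ⅒) = 3 - 29/10 = ⅒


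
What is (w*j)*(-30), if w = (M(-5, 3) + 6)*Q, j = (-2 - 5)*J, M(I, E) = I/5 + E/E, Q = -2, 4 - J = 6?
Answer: 5040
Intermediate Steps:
J = -2 (J = 4 - 1*6 = 4 - 6 = -2)
M(I, E) = 1 + I/5 (M(I, E) = I*(⅕) + 1 = I/5 + 1 = 1 + I/5)
j = 14 (j = (-2 - 5)*(-2) = -7*(-2) = 14)
w = -12 (w = ((1 + (⅕)*(-5)) + 6)*(-2) = ((1 - 1) + 6)*(-2) = (0 + 6)*(-2) = 6*(-2) = -12)
(w*j)*(-30) = -12*14*(-30) = -168*(-30) = 5040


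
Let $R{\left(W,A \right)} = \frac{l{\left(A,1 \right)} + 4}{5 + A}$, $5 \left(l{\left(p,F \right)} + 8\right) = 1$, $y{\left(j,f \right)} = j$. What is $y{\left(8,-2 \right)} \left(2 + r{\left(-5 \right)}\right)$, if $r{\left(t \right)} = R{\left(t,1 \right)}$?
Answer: $\frac{164}{15} \approx 10.933$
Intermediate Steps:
$l{\left(p,F \right)} = - \frac{39}{5}$ ($l{\left(p,F \right)} = -8 + \frac{1}{5} \cdot 1 = -8 + \frac{1}{5} = - \frac{39}{5}$)
$R{\left(W,A \right)} = - \frac{19}{5 \left(5 + A\right)}$ ($R{\left(W,A \right)} = \frac{- \frac{39}{5} + 4}{5 + A} = - \frac{19}{5 \left(5 + A\right)}$)
$r{\left(t \right)} = - \frac{19}{30}$ ($r{\left(t \right)} = - \frac{19}{25 + 5 \cdot 1} = - \frac{19}{25 + 5} = - \frac{19}{30}$)
$y{\left(8,-2 \right)} \left(2 + r{\left(-5 \right)}\right) = 8 \left(2 - \frac{19}{30}\right) = 8 \cdot \frac{41}{30} = \frac{164}{15}$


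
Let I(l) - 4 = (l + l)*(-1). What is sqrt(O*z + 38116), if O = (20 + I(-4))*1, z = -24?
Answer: 2*sqrt(9337) ≈ 193.26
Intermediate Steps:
I(l) = 4 - 2*l (I(l) = 4 + (l + l)*(-1) = 4 + (2*l)*(-1) = 4 - 2*l)
O = 32 (O = (20 + (4 - 2*(-4)))*1 = (20 + (4 + 8))*1 = (20 + 12)*1 = 32*1 = 32)
sqrt(O*z + 38116) = sqrt(32*(-24) + 38116) = sqrt(-768 + 38116) = sqrt(37348) = 2*sqrt(9337)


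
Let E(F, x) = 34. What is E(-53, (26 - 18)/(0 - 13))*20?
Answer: 680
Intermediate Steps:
E(-53, (26 - 18)/(0 - 13))*20 = 34*20 = 680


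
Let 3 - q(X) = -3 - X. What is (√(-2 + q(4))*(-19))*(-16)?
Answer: 608*√2 ≈ 859.84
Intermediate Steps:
q(X) = 6 + X (q(X) = 3 - (-3 - X) = 3 + (3 + X) = 6 + X)
(√(-2 + q(4))*(-19))*(-16) = (√(-2 + (6 + 4))*(-19))*(-16) = (√(-2 + 10)*(-19))*(-16) = (√8*(-19))*(-16) = ((2*√2)*(-19))*(-16) = -38*√2*(-16) = 608*√2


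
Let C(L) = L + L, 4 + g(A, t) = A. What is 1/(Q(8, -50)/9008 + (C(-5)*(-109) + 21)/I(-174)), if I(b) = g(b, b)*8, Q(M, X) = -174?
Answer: -801712/640979 ≈ -1.2508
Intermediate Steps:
g(A, t) = -4 + A
I(b) = -32 + 8*b (I(b) = (-4 + b)*8 = -32 + 8*b)
C(L) = 2*L
1/(Q(8, -50)/9008 + (C(-5)*(-109) + 21)/I(-174)) = 1/(-174/9008 + ((2*(-5))*(-109) + 21)/(-32 + 8*(-174))) = 1/(-174*1/9008 + (-10*(-109) + 21)/(-32 - 1392)) = 1/(-87/4504 + (1090 + 21)/(-1424)) = 1/(-87/4504 + 1111*(-1/1424)) = 1/(-87/4504 - 1111/1424) = 1/(-640979/801712) = -801712/640979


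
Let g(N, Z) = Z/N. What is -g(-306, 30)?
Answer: 5/51 ≈ 0.098039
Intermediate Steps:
-g(-306, 30) = -30/(-306) = -30*(-1)/306 = -1*(-5/51) = 5/51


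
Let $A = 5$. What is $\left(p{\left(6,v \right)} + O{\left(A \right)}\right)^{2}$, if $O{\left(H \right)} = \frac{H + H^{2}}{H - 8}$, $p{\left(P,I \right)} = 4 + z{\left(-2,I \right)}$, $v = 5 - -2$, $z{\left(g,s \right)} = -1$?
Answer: $49$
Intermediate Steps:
$v = 7$ ($v = 5 + 2 = 7$)
$p{\left(P,I \right)} = 3$ ($p{\left(P,I \right)} = 4 - 1 = 3$)
$O{\left(H \right)} = \frac{H + H^{2}}{-8 + H}$
$\left(p{\left(6,v \right)} + O{\left(A \right)}\right)^{2} = \left(3 + \frac{5 \left(1 + 5\right)}{-8 + 5}\right)^{2} = \left(3 + 5 \frac{1}{-3} \cdot 6\right)^{2} = \left(3 + 5 \left(- \frac{1}{3}\right) 6\right)^{2} = \left(3 - 10\right)^{2} = \left(-7\right)^{2} = 49$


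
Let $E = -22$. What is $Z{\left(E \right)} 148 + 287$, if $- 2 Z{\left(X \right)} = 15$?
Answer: $-823$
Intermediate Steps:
$Z{\left(X \right)} = - \frac{15}{2}$ ($Z{\left(X \right)} = \left(- \frac{1}{2}\right) 15 = - \frac{15}{2}$)
$Z{\left(E \right)} 148 + 287 = \left(- \frac{15}{2}\right) 148 + 287 = -1110 + 287 = -823$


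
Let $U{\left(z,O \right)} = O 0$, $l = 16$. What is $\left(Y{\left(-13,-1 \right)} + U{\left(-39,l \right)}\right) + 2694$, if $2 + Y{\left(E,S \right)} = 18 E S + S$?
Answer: $2925$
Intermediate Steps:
$U{\left(z,O \right)} = 0$
$Y{\left(E,S \right)} = -2 + S + 18 E S$ ($Y{\left(E,S \right)} = -2 + \left(18 E S + S\right) = -2 + \left(S + 18 E S\right) = -2 + S + 18 E S$)
$\left(Y{\left(-13,-1 \right)} + U{\left(-39,l \right)}\right) + 2694 = \left(\left(-2 - 1 + 18 \left(-13\right) \left(-1\right)\right) + 0\right) + 2694 = \left(\left(-2 - 1 + 234\right) + 0\right) + 2694 = \left(231 + 0\right) + 2694 = 231 + 2694 = 2925$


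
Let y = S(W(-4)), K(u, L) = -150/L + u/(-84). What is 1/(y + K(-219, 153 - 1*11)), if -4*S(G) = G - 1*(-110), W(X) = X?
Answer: -1988/49599 ≈ -0.040081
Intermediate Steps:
S(G) = -55/2 - G/4 (S(G) = -(G - 1*(-110))/4 = -(G + 110)/4 = -(110 + G)/4 = -55/2 - G/4)
K(u, L) = -150/L - u/84 (K(u, L) = -150/L + u*(-1/84) = -150/L - u/84)
y = -53/2 (y = -55/2 - ¼*(-4) = -55/2 + 1 = -53/2 ≈ -26.500)
1/(y + K(-219, 153 - 1*11)) = 1/(-53/2 + (-150/(153 - 1*11) - 1/84*(-219))) = 1/(-53/2 + (-150/(153 - 11) + 73/28)) = 1/(-53/2 + (-150/142 + 73/28)) = 1/(-53/2 + (-150*1/142 + 73/28)) = 1/(-53/2 + (-75/71 + 73/28)) = 1/(-53/2 + 3083/1988) = 1/(-49599/1988) = -1988/49599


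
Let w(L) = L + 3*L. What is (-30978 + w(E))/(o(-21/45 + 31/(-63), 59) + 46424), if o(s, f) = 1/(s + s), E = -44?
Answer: -18817016/28039781 ≈ -0.67108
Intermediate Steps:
w(L) = 4*L
o(s, f) = 1/(2*s)
(-30978 + w(E))/(o(-21/45 + 31/(-63), 59) + 46424) = (-30978 + 4*(-44))/(1/(2*(-21/45 + 31/(-63))) + 46424) = (-30978 - 176)/(1/(2*(-21*1/45 + 31*(-1/63))) + 46424) = -31154/(1/(2*(-7/15 - 31/63)) + 46424) = -31154/(1/(2*(-302/315)) + 46424) = -31154/((1/2)*(-315/302) + 46424) = -31154/(-315/604 + 46424) = -31154/28039781/604 = -31154*604/28039781 = -18817016/28039781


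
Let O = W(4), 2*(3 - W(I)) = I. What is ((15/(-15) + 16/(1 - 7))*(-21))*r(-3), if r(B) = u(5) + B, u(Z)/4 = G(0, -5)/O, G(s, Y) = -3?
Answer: -1155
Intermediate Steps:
W(I) = 3 - I/2
O = 1 (O = 3 - ½*4 = 3 - 2 = 1)
u(Z) = -12 (u(Z) = 4*(-3/1) = 4*(-3*1) = 4*(-3) = -12)
r(B) = -12 + B
((15/(-15) + 16/(1 - 7))*(-21))*r(-3) = ((15/(-15) + 16/(1 - 7))*(-21))*(-12 - 3) = ((15*(-1/15) + 16/(-6))*(-21))*(-15) = ((-1 + 16*(-⅙))*(-21))*(-15) = ((-1 - 8/3)*(-21))*(-15) = -11/3*(-21)*(-15) = 77*(-15) = -1155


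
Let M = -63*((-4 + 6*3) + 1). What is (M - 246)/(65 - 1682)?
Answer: 397/539 ≈ 0.73655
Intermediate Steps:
M = -945 (M = -63*((-4 + 18) + 1) = -63*(14 + 1) = -63*15 = -945)
(M - 246)/(65 - 1682) = (-945 - 246)/(65 - 1682) = -1191/(-1617) = -1191*(-1/1617) = 397/539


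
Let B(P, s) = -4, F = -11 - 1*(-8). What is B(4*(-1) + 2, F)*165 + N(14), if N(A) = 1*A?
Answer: -646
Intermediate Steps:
F = -3 (F = -11 + 8 = -3)
N(A) = A
B(4*(-1) + 2, F)*165 + N(14) = -4*165 + 14 = -660 + 14 = -646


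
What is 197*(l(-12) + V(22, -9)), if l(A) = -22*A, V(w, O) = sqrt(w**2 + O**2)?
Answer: 52008 + 197*sqrt(565) ≈ 56691.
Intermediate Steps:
V(w, O) = sqrt(O**2 + w**2)
197*(l(-12) + V(22, -9)) = 197*(-22*(-12) + sqrt((-9)**2 + 22**2)) = 197*(264 + sqrt(81 + 484)) = 197*(264 + sqrt(565)) = 52008 + 197*sqrt(565)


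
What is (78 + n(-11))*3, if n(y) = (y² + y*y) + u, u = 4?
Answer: 972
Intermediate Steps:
n(y) = 4 + 2*y² (n(y) = (y² + y*y) + 4 = (y² + y²) + 4 = 2*y² + 4 = 4 + 2*y²)
(78 + n(-11))*3 = (78 + (4 + 2*(-11)²))*3 = (78 + (4 + 2*121))*3 = (78 + (4 + 242))*3 = (78 + 246)*3 = 324*3 = 972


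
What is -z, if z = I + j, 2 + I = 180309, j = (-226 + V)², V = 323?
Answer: -189716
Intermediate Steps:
j = 9409 (j = (-226 + 323)² = 97² = 9409)
I = 180307 (I = -2 + 180309 = 180307)
z = 189716 (z = 180307 + 9409 = 189716)
-z = -1*189716 = -189716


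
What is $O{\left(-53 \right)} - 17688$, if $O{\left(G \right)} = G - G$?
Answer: $-17688$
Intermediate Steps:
$O{\left(G \right)} = 0$
$O{\left(-53 \right)} - 17688 = 0 - 17688 = -17688$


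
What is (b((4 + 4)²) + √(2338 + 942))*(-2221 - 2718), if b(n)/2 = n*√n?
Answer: -5057536 - 19756*√205 ≈ -5.3404e+6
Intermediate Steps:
b(n) = 2*n^(3/2) (b(n) = 2*(n*√n) = 2*n^(3/2))
(b((4 + 4)²) + √(2338 + 942))*(-2221 - 2718) = (2*((4 + 4)²)^(3/2) + √(2338 + 942))*(-2221 - 2718) = (2*(8²)^(3/2) + √3280)*(-4939) = (2*64^(3/2) + 4*√205)*(-4939) = (2*512 + 4*√205)*(-4939) = (1024 + 4*√205)*(-4939) = -5057536 - 19756*√205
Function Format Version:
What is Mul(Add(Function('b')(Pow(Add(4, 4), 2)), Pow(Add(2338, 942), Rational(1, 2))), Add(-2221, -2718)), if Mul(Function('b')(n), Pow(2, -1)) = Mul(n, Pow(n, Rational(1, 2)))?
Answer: Add(-5057536, Mul(-19756, Pow(205, Rational(1, 2)))) ≈ -5.3404e+6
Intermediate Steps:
Function('b')(n) = Mul(2, Pow(n, Rational(3, 2))) (Function('b')(n) = Mul(2, Mul(n, Pow(n, Rational(1, 2)))) = Mul(2, Pow(n, Rational(3, 2))))
Mul(Add(Function('b')(Pow(Add(4, 4), 2)), Pow(Add(2338, 942), Rational(1, 2))), Add(-2221, -2718)) = Mul(Add(Mul(2, Pow(Pow(Add(4, 4), 2), Rational(3, 2))), Pow(Add(2338, 942), Rational(1, 2))), Add(-2221, -2718)) = Mul(Add(Mul(2, Pow(Pow(8, 2), Rational(3, 2))), Pow(3280, Rational(1, 2))), -4939) = Mul(Add(Mul(2, Pow(64, Rational(3, 2))), Mul(4, Pow(205, Rational(1, 2)))), -4939) = Mul(Add(Mul(2, 512), Mul(4, Pow(205, Rational(1, 2)))), -4939) = Mul(Add(1024, Mul(4, Pow(205, Rational(1, 2)))), -4939) = Add(-5057536, Mul(-19756, Pow(205, Rational(1, 2))))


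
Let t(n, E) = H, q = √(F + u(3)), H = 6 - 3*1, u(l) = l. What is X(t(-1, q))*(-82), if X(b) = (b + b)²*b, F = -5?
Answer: -8856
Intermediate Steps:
H = 3 (H = 6 - 3 = 3)
q = I*√2 (q = √(-5 + 3) = √(-2) = I*√2 ≈ 1.4142*I)
t(n, E) = 3
X(b) = 4*b³ (X(b) = (2*b)²*b = (4*b²)*b = 4*b³)
X(t(-1, q))*(-82) = (4*3³)*(-82) = (4*27)*(-82) = 108*(-82) = -8856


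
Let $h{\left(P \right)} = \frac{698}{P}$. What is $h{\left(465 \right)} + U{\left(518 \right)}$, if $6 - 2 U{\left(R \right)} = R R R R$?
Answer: $- \frac{16739481284827}{465} \approx -3.5999 \cdot 10^{10}$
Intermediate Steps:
$U{\left(R \right)} = 3 - \frac{R^{4}}{2}$ ($U{\left(R \right)} = 3 - \frac{R R R R}{2} = 3 - \frac{R^{2} R R}{2} = 3 - \frac{R^{3} R}{2} = 3 - \frac{R^{4}}{2}$)
$h{\left(465 \right)} + U{\left(518 \right)} = \frac{698}{465} + \left(3 - \frac{518^{4}}{2}\right) = 698 \cdot \frac{1}{465} + \left(3 - 35998884488\right) = \frac{698}{465} + \left(3 - 35998884488\right) = \frac{698}{465} - 35998884485 = - \frac{16739481284827}{465}$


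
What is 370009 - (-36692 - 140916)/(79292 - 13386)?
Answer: 12192995381/32953 ≈ 3.7001e+5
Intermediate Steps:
370009 - (-36692 - 140916)/(79292 - 13386) = 370009 - (-177608)/65906 = 370009 - 1*(-88804/32953) = 370009 + 88804/32953 = 12192995381/32953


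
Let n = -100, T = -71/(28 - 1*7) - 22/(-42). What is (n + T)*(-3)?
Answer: 2160/7 ≈ 308.57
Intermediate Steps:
T = -20/7 (T = -71/(28 - 7) - 22*(-1/42) = -71/21 + 11/21 = -20/7 ≈ -2.8571)
(n + T)*(-3) = (-100 - 20/7)*(-3) = -720/7*(-3) = 2160/7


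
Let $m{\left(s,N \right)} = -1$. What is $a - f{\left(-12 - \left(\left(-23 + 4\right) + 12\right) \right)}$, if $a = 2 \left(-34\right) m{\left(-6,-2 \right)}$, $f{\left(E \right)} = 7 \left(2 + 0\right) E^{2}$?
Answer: $-282$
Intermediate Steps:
$f{\left(E \right)} = 14 E^{2}$ ($f{\left(E \right)} = 7 \cdot 2 E^{2} = 14 E^{2}$)
$a = 68$ ($a = 2 \left(-34\right) \left(-1\right) = \left(-68\right) \left(-1\right) = 68$)
$a - f{\left(-12 - \left(\left(-23 + 4\right) + 12\right) \right)} = 68 - 14 \left(-12 - \left(\left(-23 + 4\right) + 12\right)\right)^{2} = 68 - 14 \left(-12 - \left(-19 + 12\right)\right)^{2} = 68 - 14 \left(-12 - -7\right)^{2} = 68 - 14 \left(-12 + 7\right)^{2} = 68 - 14 \left(-5\right)^{2} = 68 - 14 \cdot 25 = 68 - 350 = -282$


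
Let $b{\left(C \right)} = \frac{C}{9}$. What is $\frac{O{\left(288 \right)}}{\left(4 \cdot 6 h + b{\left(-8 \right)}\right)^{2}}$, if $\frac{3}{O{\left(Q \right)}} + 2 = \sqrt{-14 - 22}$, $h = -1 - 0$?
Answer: $- \frac{243}{1003520} - \frac{729 i}{1003520} \approx -0.00024215 - 0.00072644 i$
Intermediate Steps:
$h = -1$ ($h = -1 + 0 = -1$)
$b{\left(C \right)} = \frac{C}{9}$ ($b{\left(C \right)} = C \frac{1}{9} = \frac{C}{9}$)
$O{\left(Q \right)} = \frac{3 \left(-2 - 6 i\right)}{40}$ ($O{\left(Q \right)} = \frac{3}{-2 + \sqrt{-14 - 22}} = \frac{3}{-2 + \sqrt{-36}} = \frac{3}{-2 + 6 i} = 3 \frac{-2 - 6 i}{40} = \frac{3 \left(-2 - 6 i\right)}{40}$)
$\frac{O{\left(288 \right)}}{\left(4 \cdot 6 h + b{\left(-8 \right)}\right)^{2}} = \frac{- \frac{3}{20} - \frac{9 i}{20}}{\left(4 \cdot 6 \left(-1\right) + \frac{1}{9} \left(-8\right)\right)^{2}} = \frac{- \frac{3}{20} - \frac{9 i}{20}}{\left(4 \left(-6\right) - \frac{8}{9}\right)^{2}} = \frac{- \frac{3}{20} - \frac{9 i}{20}}{\left(-24 - \frac{8}{9}\right)^{2}} = \frac{- \frac{3}{20} - \frac{9 i}{20}}{\left(- \frac{224}{9}\right)^{2}} = \frac{- \frac{3}{20} - \frac{9 i}{20}}{\frac{50176}{81}} = \left(- \frac{3}{20} - \frac{9 i}{20}\right) \frac{81}{50176} = - \frac{243}{1003520} - \frac{729 i}{1003520}$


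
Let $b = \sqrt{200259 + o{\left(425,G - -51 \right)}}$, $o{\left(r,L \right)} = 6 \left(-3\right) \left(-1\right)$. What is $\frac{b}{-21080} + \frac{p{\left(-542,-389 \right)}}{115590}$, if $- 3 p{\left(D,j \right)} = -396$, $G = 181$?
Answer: $\frac{22}{19265} - \frac{3 \sqrt{77}}{1240} \approx -0.020088$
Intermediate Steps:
$p{\left(D,j \right)} = 132$ ($p{\left(D,j \right)} = \left(- \frac{1}{3}\right) \left(-396\right) = 132$)
$o{\left(r,L \right)} = 18$ ($o{\left(r,L \right)} = \left(-18\right) \left(-1\right) = 18$)
$b = 51 \sqrt{77}$ ($b = \sqrt{200259 + 18} = \sqrt{200277} = 51 \sqrt{77} \approx 447.52$)
$\frac{b}{-21080} + \frac{p{\left(-542,-389 \right)}}{115590} = \frac{51 \sqrt{77}}{-21080} + \frac{132}{115590} = 51 \sqrt{77} \left(- \frac{1}{21080}\right) + 132 \cdot \frac{1}{115590} = - \frac{3 \sqrt{77}}{1240} + \frac{22}{19265} = \frac{22}{19265} - \frac{3 \sqrt{77}}{1240}$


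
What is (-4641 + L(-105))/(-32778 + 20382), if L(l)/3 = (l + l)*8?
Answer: 3227/4132 ≈ 0.78098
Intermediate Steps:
L(l) = 48*l (L(l) = 3*((l + l)*8) = 3*((2*l)*8) = 3*(16*l) = 48*l)
(-4641 + L(-105))/(-32778 + 20382) = (-4641 + 48*(-105))/(-32778 + 20382) = (-4641 - 5040)/(-12396) = -9681*(-1/12396) = 3227/4132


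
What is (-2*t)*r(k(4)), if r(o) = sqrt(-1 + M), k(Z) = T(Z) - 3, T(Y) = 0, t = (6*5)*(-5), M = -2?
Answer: 300*I*sqrt(3) ≈ 519.62*I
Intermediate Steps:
t = -150 (t = 30*(-5) = -150)
k(Z) = -3 (k(Z) = 0 - 3 = -3)
r(o) = I*sqrt(3) (r(o) = sqrt(-1 - 2) = sqrt(-3) = I*sqrt(3))
(-2*t)*r(k(4)) = (-2*(-150))*(I*sqrt(3)) = 300*(I*sqrt(3)) = 300*I*sqrt(3)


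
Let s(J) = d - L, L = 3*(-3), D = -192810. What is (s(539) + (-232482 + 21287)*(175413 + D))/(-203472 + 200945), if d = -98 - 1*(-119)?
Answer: -3674159445/2527 ≈ -1.4540e+6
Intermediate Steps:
L = -9
d = 21 (d = -98 + 119 = 21)
s(J) = 30 (s(J) = 21 - 1*(-9) = 21 + 9 = 30)
(s(539) + (-232482 + 21287)*(175413 + D))/(-203472 + 200945) = (30 + (-232482 + 21287)*(175413 - 192810))/(-203472 + 200945) = (30 - 211195*(-17397))/(-2527) = (30 + 3674159415)*(-1/2527) = 3674159445*(-1/2527) = -3674159445/2527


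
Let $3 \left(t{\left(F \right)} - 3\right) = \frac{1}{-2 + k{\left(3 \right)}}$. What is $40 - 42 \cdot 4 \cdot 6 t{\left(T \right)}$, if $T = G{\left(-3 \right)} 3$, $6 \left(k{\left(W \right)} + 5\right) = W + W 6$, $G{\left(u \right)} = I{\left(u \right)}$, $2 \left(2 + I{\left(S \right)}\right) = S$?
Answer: $-2888$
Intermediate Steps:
$I{\left(S \right)} = -2 + \frac{S}{2}$
$G{\left(u \right)} = -2 + \frac{u}{2}$
$k{\left(W \right)} = -5 + \frac{7 W}{6}$ ($k{\left(W \right)} = -5 + \frac{W + W 6}{6} = -5 + \frac{W + 6 W}{6} = -5 + \frac{7 W}{6}$)
$T = - \frac{21}{2}$ ($T = \left(-2 + \frac{1}{2} \left(-3\right)\right) 3 = \left(-2 - \frac{3}{2}\right) 3 = \left(- \frac{7}{2}\right) 3 = - \frac{21}{2} \approx -10.5$)
$t{\left(F \right)} = \frac{61}{21}$ ($t{\left(F \right)} = 3 + \frac{1}{3 \left(-2 + \left(-5 + \frac{7}{6} \cdot 3\right)\right)} = 3 + \frac{1}{3 \left(-2 + \left(-5 + \frac{7}{2}\right)\right)} = 3 + \frac{1}{3 \left(-2 - \frac{3}{2}\right)} = 3 + \frac{1}{3 \left(- \frac{7}{2}\right)} = 3 + \frac{1}{3} \left(- \frac{2}{7}\right) = 3 - \frac{2}{21} = \frac{61}{21}$)
$40 - 42 \cdot 4 \cdot 6 t{\left(T \right)} = 40 - 42 \cdot 4 \cdot 6 \cdot \frac{61}{21} = 40 - 42 \cdot 24 \cdot \frac{61}{21} = 40 - 2928 = -2888$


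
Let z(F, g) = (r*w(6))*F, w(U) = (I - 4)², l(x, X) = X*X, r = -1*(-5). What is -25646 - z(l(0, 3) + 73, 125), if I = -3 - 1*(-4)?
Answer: -29336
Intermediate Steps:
r = 5
I = 1 (I = -3 + 4 = 1)
l(x, X) = X²
w(U) = 9 (w(U) = (1 - 4)² = (-3)² = 9)
z(F, g) = 45*F (z(F, g) = (5*9)*F = 45*F)
-25646 - z(l(0, 3) + 73, 125) = -25646 - 45*(3² + 73) = -25646 - 45*(9 + 73) = -25646 - 45*82 = -25646 - 1*3690 = -25646 - 3690 = -29336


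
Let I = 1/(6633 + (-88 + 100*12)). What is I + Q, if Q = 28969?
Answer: 224364906/7745 ≈ 28969.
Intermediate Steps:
I = 1/7745 (I = 1/(6633 + (-88 + 1200)) = 1/(6633 + 1112) = 1/7745 ≈ 0.00012912)
I + Q = 1/7745 + 28969 = 224364906/7745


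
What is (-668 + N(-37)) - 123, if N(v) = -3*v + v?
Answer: -717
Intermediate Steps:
N(v) = -2*v
(-668 + N(-37)) - 123 = (-668 - 2*(-37)) - 123 = (-668 + 74) - 123 = -594 - 123 = -717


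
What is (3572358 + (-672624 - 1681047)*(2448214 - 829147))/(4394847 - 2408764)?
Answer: -3810747472599/1986083 ≈ -1.9187e+6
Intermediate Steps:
(3572358 + (-672624 - 1681047)*(2448214 - 829147))/(4394847 - 2408764) = (3572358 - 2353671*1619067)/1986083 = (3572358 - 3810751044957)*(1/1986083) = -3810747472599*1/1986083 = -3810747472599/1986083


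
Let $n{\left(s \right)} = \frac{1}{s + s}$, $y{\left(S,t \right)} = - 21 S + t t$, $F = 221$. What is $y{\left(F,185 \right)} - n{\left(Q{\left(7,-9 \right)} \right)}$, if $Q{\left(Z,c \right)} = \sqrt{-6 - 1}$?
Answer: $29584 + \frac{i \sqrt{7}}{14} \approx 29584.0 + 0.18898 i$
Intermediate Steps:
$Q{\left(Z,c \right)} = i \sqrt{7}$ ($Q{\left(Z,c \right)} = \sqrt{-7} = i \sqrt{7}$)
$y{\left(S,t \right)} = t^{2} - 21 S$ ($y{\left(S,t \right)} = - 21 S + t^{2} = t^{2} - 21 S$)
$n{\left(s \right)} = \frac{1}{2 s}$
$y{\left(F,185 \right)} - n{\left(Q{\left(7,-9 \right)} \right)} = \left(185^{2} - 4641\right) - \frac{1}{2 i \sqrt{7}} = \left(34225 - 4641\right) - \frac{\left(- \frac{1}{7}\right) i \sqrt{7}}{2} = 29584 - - \frac{i \sqrt{7}}{14} = 29584 + \frac{i \sqrt{7}}{14}$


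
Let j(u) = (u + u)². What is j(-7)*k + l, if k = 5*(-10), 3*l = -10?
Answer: -29410/3 ≈ -9803.3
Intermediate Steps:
l = -10/3 (l = (⅓)*(-10) = -10/3 ≈ -3.3333)
j(u) = 4*u² (j(u) = (2*u)² = 4*u²)
k = -50
j(-7)*k + l = (4*(-7)²)*(-50) - 10/3 = (4*49)*(-50) - 10/3 = 196*(-50) - 10/3 = -9800 - 10/3 = -29410/3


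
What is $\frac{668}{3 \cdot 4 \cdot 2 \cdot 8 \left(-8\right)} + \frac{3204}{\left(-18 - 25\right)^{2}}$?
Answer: $\frac{921553}{710016} \approx 1.2979$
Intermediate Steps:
$\frac{668}{3 \cdot 4 \cdot 2 \cdot 8 \left(-8\right)} + \frac{3204}{\left(-18 - 25\right)^{2}} = \frac{668}{12 \cdot 2 \cdot 8 \left(-8\right)} + \frac{3204}{\left(-43\right)^{2}} = \frac{668}{24 \cdot 8 \left(-8\right)} + \frac{3204}{1849} = \frac{668}{192 \left(-8\right)} + 3204 \cdot \frac{1}{1849} = \frac{668}{-1536} + \frac{3204}{1849} = 668 \left(- \frac{1}{1536}\right) + \frac{3204}{1849} = - \frac{167}{384} + \frac{3204}{1849} = \frac{921553}{710016}$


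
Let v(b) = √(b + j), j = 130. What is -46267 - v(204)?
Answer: -46267 - √334 ≈ -46285.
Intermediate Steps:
v(b) = √(130 + b) (v(b) = √(b + 130) = √(130 + b))
-46267 - v(204) = -46267 - √(130 + 204) = -46267 - √334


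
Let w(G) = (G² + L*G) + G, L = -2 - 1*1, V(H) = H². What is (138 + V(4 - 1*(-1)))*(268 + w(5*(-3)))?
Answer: 85249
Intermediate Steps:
L = -3 (L = -2 - 1 = -3)
w(G) = G² - 2*G (w(G) = (G² - 3*G) + G = G² - 2*G)
(138 + V(4 - 1*(-1)))*(268 + w(5*(-3))) = (138 + (4 - 1*(-1))²)*(268 + (5*(-3))*(-2 + 5*(-3))) = (138 + (4 + 1)²)*(268 - 15*(-2 - 15)) = (138 + 5²)*(268 - 15*(-17)) = (138 + 25)*(268 + 255) = 163*523 = 85249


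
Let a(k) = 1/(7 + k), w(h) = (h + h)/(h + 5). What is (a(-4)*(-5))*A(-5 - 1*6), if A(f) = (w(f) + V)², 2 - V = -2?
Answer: -2645/27 ≈ -97.963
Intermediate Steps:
w(h) = 2*h/(5 + h) (w(h) = (2*h)/(5 + h) = 2*h/(5 + h))
V = 4 (V = 2 - 1*(-2) = 2 + 2 = 4)
A(f) = (4 + 2*f/(5 + f))² (A(f) = (2*f/(5 + f) + 4)² = (4 + 2*f/(5 + f))²)
(a(-4)*(-5))*A(-5 - 1*6) = (-5/(7 - 4))*(4*(10 + 3*(-5 - 1*6))²/(5 + (-5 - 1*6))²) = (-5/3)*(4*(10 + 3*(-5 - 6))²/(5 + (-5 - 6))²) = ((⅓)*(-5))*(4*(10 + 3*(-11))²/(5 - 11)²) = -20*(10 - 33)²/(3*(-6)²) = -20*(-23)²/(3*36) = -20*529/(3*36) = -5/3*529/9 = -2645/27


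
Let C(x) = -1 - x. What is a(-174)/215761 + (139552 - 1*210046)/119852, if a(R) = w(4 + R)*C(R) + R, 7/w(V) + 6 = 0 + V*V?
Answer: -55009499357242/93397642340821 ≈ -0.58898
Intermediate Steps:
w(V) = 7/(-6 + V²) (w(V) = 7/(-6 + (0 + V*V)) = 7/(-6 + (0 + V²)) = 7/(-6 + V²))
a(R) = R + 7*(-1 - R)/(-6 + (4 + R)²) (a(R) = (7/(-6 + (4 + R)²))*(-1 - R) + R = 7*(-1 - R)/(-6 + (4 + R)²) + R = R + 7*(-1 - R)/(-6 + (4 + R)²))
a(-174)/215761 + (139552 - 1*210046)/119852 = ((-7 - 7*(-174) - 174*(-6 + (4 - 174)²))/(-6 + (4 - 174)²))/215761 + (139552 - 1*210046)/119852 = ((-7 + 1218 - 174*(-6 + (-170)²))/(-6 + (-170)²))*(1/215761) + (139552 - 210046)*(1/119852) = ((-7 + 1218 - 174*(-6 + 28900))/(-6 + 28900))*(1/215761) - 70494*1/119852 = ((-7 + 1218 - 174*28894)/28894)*(1/215761) - 35247/59926 = ((-7 + 1218 - 5027556)/28894)*(1/215761) - 35247/59926 = ((1/28894)*(-5026345))*(1/215761) - 35247/59926 = -5026345/28894*1/215761 - 35247/59926 = -5026345/6234198334 - 35247/59926 = -55009499357242/93397642340821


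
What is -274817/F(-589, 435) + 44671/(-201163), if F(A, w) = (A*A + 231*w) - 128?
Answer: -75263367709/89975784314 ≈ -0.83648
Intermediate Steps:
F(A, w) = -128 + A² + 231*w (F(A, w) = (A² + 231*w) - 128 = -128 + A² + 231*w)
-274817/F(-589, 435) + 44671/(-201163) = -274817/(-128 + (-589)² + 231*435) + 44671/(-201163) = -274817/(-128 + 346921 + 100485) + 44671*(-1/201163) = -274817/447278 - 44671/201163 = -75263367709/89975784314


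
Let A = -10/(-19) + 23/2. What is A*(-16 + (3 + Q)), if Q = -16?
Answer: -13253/38 ≈ -348.76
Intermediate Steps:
A = 457/38 (A = -10*(-1/19) + 23*(½) = 10/19 + 23/2 = 457/38 ≈ 12.026)
A*(-16 + (3 + Q)) = 457*(-16 + (3 - 16))/38 = 457*(-16 - 13)/38 = (457/38)*(-29) = -13253/38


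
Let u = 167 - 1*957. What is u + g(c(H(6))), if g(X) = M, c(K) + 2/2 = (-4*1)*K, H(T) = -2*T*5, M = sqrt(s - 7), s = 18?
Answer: -790 + sqrt(11) ≈ -786.68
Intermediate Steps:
M = sqrt(11) (M = sqrt(18 - 7) = sqrt(11) ≈ 3.3166)
H(T) = -10*T
c(K) = -1 - 4*K (c(K) = -1 + (-4*1)*K = -1 - 4*K)
u = -790 (u = 167 - 957 = -790)
g(X) = sqrt(11)
u + g(c(H(6))) = -790 + sqrt(11)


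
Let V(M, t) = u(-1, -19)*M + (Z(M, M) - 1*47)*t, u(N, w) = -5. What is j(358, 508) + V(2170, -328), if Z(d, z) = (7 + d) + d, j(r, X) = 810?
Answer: -1420440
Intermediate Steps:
Z(d, z) = 7 + 2*d
V(M, t) = -5*M + t*(-40 + 2*M) (V(M, t) = -5*M + ((7 + 2*M) - 1*47)*t = -5*M + ((7 + 2*M) - 47)*t = -5*M + (-40 + 2*M)*t = -5*M + t*(-40 + 2*M))
j(358, 508) + V(2170, -328) = 810 + (-40*(-328) - 5*2170 + 2*2170*(-328)) = 810 + (13120 - 10850 - 1423520) = 810 - 1421250 = -1420440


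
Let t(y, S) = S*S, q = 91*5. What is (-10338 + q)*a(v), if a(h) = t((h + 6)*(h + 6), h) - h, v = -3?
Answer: -118596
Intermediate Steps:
q = 455
t(y, S) = S**2
a(h) = h**2 - h
(-10338 + q)*a(v) = (-10338 + 455)*(-3*(-1 - 3)) = -(-29649)*(-4) = -9883*12 = -118596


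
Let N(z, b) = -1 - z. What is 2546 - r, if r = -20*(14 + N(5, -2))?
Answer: 2706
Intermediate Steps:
r = -160 (r = -20*(14 + (-1 - 1*5)) = -20*(14 + (-1 - 5)) = -20*(14 - 6) = -20*8 = -160)
2546 - r = 2546 - 1*(-160) = 2546 + 160 = 2706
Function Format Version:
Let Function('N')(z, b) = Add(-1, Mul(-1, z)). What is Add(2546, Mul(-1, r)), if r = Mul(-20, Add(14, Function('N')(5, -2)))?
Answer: 2706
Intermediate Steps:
r = -160 (r = Mul(-20, Add(14, Add(-1, Mul(-1, 5)))) = Mul(-20, Add(14, Add(-1, -5))) = Mul(-20, Add(14, -6)) = Mul(-20, 8) = -160)
Add(2546, Mul(-1, r)) = Add(2546, Mul(-1, -160)) = Add(2546, 160) = 2706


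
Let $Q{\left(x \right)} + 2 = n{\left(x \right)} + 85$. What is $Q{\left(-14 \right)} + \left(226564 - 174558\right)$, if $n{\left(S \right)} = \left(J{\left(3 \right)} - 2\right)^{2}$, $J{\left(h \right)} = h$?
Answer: $52090$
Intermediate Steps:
$n{\left(S \right)} = 1$ ($n{\left(S \right)} = \left(3 - 2\right)^{2} = 1^{2} = 1$)
$Q{\left(x \right)} = 84$ ($Q{\left(x \right)} = -2 + \left(1 + 85\right) = -2 + 86 = 84$)
$Q{\left(-14 \right)} + \left(226564 - 174558\right) = 84 + \left(226564 - 174558\right) = 84 + 52006 = 52090$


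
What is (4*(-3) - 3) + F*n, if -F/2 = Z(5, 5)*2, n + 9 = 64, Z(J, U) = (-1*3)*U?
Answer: 3285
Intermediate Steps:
Z(J, U) = -3*U
n = 55 (n = -9 + 64 = 55)
F = 60 (F = -2*(-3*5)*2 = -(-30)*2 = -2*(-30) = 60)
(4*(-3) - 3) + F*n = (4*(-3) - 3) + 60*55 = (-12 - 3) + 3300 = -15 + 3300 = 3285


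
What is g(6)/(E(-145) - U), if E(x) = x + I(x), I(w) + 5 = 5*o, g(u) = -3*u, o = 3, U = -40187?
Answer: -9/20026 ≈ -0.00044942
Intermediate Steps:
I(w) = 10 (I(w) = -5 + 5*3 = -5 + 15 = 10)
E(x) = 10 + x (E(x) = x + 10 = 10 + x)
g(6)/(E(-145) - U) = (-3*6)/((10 - 145) - 1*(-40187)) = -18/(-135 + 40187) = -18/40052 = -18*1/40052 = -9/20026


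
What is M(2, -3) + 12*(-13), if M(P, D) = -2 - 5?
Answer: -163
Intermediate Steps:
M(P, D) = -7
M(2, -3) + 12*(-13) = -7 + 12*(-13) = -7 - 156 = -163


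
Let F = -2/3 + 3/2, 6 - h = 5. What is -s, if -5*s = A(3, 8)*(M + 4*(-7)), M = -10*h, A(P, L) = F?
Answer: -19/3 ≈ -6.3333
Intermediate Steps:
h = 1 (h = 6 - 1*5 = 6 - 5 = 1)
F = 5/6 (F = -2*1/3 + 3*(1/2) = -2/3 + 3/2 = 5/6 ≈ 0.83333)
A(P, L) = 5/6
M = -10 (M = -10*1 = -10)
s = 19/3 (s = -(-10 + 4*(-7))/6 = -(-10 - 28)/6 = -(-38)/6 = -1/5*(-95/3) = 19/3 ≈ 6.3333)
-s = -1*19/3 = -19/3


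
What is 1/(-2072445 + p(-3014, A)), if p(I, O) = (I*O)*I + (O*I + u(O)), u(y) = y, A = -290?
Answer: -1/2635615515 ≈ -3.7942e-10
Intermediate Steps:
p(I, O) = O + I*O + O*I² (p(I, O) = (I*O)*I + (O*I + O) = O*I² + (I*O + O) = O*I² + (O + I*O) = O + I*O + O*I²)
1/(-2072445 + p(-3014, A)) = 1/(-2072445 - 290*(1 - 3014 + (-3014)²)) = 1/(-2072445 - 290*(1 - 3014 + 9084196)) = 1/(-2072445 - 290*9081183) = 1/(-2072445 - 2633543070) = 1/(-2635615515) = -1/2635615515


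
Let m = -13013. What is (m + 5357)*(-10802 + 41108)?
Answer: -232022736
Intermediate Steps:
(m + 5357)*(-10802 + 41108) = (-13013 + 5357)*(-10802 + 41108) = -7656*30306 = -232022736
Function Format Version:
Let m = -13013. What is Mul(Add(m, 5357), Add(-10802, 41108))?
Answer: -232022736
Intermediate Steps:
Mul(Add(m, 5357), Add(-10802, 41108)) = Mul(Add(-13013, 5357), Add(-10802, 41108)) = Mul(-7656, 30306) = -232022736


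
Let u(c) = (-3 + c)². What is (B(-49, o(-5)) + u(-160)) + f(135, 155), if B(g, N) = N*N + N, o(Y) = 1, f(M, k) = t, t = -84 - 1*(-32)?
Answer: 26519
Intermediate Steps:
t = -52 (t = -84 + 32 = -52)
f(M, k) = -52
B(g, N) = N + N² (B(g, N) = N² + N = N + N²)
(B(-49, o(-5)) + u(-160)) + f(135, 155) = (1*(1 + 1) + (-3 - 160)²) - 52 = (1*2 + (-163)²) - 52 = (2 + 26569) - 52 = 26571 - 52 = 26519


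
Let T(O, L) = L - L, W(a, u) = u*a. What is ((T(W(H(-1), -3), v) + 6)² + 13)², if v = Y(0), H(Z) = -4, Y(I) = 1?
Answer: 2401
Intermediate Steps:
W(a, u) = a*u
v = 1
T(O, L) = 0
((T(W(H(-1), -3), v) + 6)² + 13)² = ((0 + 6)² + 13)² = (6² + 13)² = (36 + 13)² = 49² = 2401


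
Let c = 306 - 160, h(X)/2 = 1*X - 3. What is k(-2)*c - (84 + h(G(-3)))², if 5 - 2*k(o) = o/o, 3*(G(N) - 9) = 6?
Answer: -9708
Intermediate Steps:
G(N) = 11 (G(N) = 9 + (⅓)*6 = 9 + 2 = 11)
h(X) = -6 + 2*X (h(X) = 2*(1*X - 3) = 2*(X - 3) = 2*(-3 + X) = -6 + 2*X)
c = 146
k(o) = 2 (k(o) = 5/2 - o/(2*o) = 5/2 - ½*1 = 5/2 - ½ = 2)
k(-2)*c - (84 + h(G(-3)))² = 2*146 - (84 + (-6 + 2*11))² = 292 - (84 + (-6 + 22))² = 292 - (84 + 16)² = 292 - 1*100² = 292 - 1*10000 = 292 - 10000 = -9708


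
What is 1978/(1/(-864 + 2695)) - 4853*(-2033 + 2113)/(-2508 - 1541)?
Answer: 14664724422/4049 ≈ 3.6218e+6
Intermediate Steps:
1978/(1/(-864 + 2695)) - 4853*(-2033 + 2113)/(-2508 - 1541) = 1978/(1/1831) - 4853/((-4049/80)) = 1978/(1/1831) - 4853/((-4049*1/80)) = 1978*1831 - 4853/(-4049/80) = 3621718 - 4853*(-80/4049) = 3621718 + 388240/4049 = 14664724422/4049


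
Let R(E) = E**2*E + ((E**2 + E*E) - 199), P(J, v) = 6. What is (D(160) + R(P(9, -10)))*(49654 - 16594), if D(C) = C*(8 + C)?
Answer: 891595140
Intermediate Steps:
R(E) = -199 + E**3 + 2*E**2 (R(E) = E**3 + ((E**2 + E**2) - 199) = E**3 + (2*E**2 - 199) = E**3 + (-199 + 2*E**2) = -199 + E**3 + 2*E**2)
(D(160) + R(P(9, -10)))*(49654 - 16594) = (160*(8 + 160) + (-199 + 6**3 + 2*6**2))*(49654 - 16594) = (160*168 + (-199 + 216 + 2*36))*33060 = (26880 + (-199 + 216 + 72))*33060 = (26880 + 89)*33060 = 26969*33060 = 891595140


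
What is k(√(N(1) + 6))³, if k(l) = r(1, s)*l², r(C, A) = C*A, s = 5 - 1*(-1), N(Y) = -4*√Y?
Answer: 1728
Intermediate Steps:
s = 6 (s = 5 + 1 = 6)
r(C, A) = A*C
k(l) = 6*l² (k(l) = (6*1)*l² = 6*l²)
k(√(N(1) + 6))³ = (6*(√(-4*√1 + 6))²)³ = (6*(√(-4*1 + 6))²)³ = (6*(√(-4 + 6))²)³ = (6*(√2)²)³ = (6*2)³ = 12³ = 1728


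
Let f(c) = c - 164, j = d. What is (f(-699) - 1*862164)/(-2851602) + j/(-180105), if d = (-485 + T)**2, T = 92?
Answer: -94997199821/171195926070 ≈ -0.55490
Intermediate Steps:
d = 154449 (d = (-485 + 92)**2 = (-393)**2 = 154449)
j = 154449
f(c) = -164 + c
(f(-699) - 1*862164)/(-2851602) + j/(-180105) = ((-164 - 699) - 1*862164)/(-2851602) + 154449/(-180105) = (-863 - 862164)*(-1/2851602) + 154449*(-1/180105) = -863027*(-1/2851602) - 51483/60035 = 863027/2851602 - 51483/60035 = -94997199821/171195926070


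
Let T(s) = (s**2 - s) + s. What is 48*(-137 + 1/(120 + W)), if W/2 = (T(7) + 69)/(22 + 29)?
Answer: -10448652/1589 ≈ -6575.6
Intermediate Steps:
T(s) = s**2
W = 236/51 (W = 2*((7**2 + 69)/(22 + 29)) = 2*((49 + 69)/51) = 2*(118*(1/51)) = 2*(118/51) = 236/51 ≈ 4.6274)
48*(-137 + 1/(120 + W)) = 48*(-137 + 1/(120 + 236/51)) = 48*(-137 + 1/(6356/51)) = 48*(-137 + 51/6356) = 48*(-870721/6356) = -10448652/1589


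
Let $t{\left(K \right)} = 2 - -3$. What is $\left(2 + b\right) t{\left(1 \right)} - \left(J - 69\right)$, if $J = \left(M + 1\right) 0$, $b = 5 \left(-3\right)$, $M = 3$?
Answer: $4$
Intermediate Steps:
$t{\left(K \right)} = 5$ ($t{\left(K \right)} = 2 + 3 = 5$)
$b = -15$
$J = 0$ ($J = \left(3 + 1\right) 0 = 4 \cdot 0 = 0$)
$\left(2 + b\right) t{\left(1 \right)} - \left(J - 69\right) = \left(2 - 15\right) 5 - \left(0 - 69\right) = \left(-13\right) 5 - \left(0 - 69\right) = -65 - -69 = -65 + 69 = 4$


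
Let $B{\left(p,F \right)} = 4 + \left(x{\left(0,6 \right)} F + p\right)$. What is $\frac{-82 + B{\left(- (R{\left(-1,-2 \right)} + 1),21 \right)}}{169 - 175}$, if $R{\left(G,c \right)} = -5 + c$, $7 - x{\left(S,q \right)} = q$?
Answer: $\frac{17}{2} \approx 8.5$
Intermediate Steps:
$x{\left(S,q \right)} = 7 - q$
$B{\left(p,F \right)} = 4 + F + p$ ($B{\left(p,F \right)} = 4 + \left(\left(7 - 6\right) F + p\right) = 4 + \left(1 F + p\right) = 4 + \left(F + p\right) = 4 + F + p$)
$\frac{-82 + B{\left(- (R{\left(-1,-2 \right)} + 1),21 \right)}}{169 - 175} = \frac{-82 + \left(4 + 21 - \left(\left(-5 - 2\right) + 1\right)\right)}{169 - 175} = \frac{-82 + \left(4 + 21 - \left(-7 + 1\right)\right)}{-6} = \left(-82 + \left(4 + 21 - -6\right)\right) \left(- \frac{1}{6}\right) = \left(-82 + \left(4 + 21 + 6\right)\right) \left(- \frac{1}{6}\right) = \left(-82 + 31\right) \left(- \frac{1}{6}\right) = \left(-51\right) \left(- \frac{1}{6}\right) = \frac{17}{2}$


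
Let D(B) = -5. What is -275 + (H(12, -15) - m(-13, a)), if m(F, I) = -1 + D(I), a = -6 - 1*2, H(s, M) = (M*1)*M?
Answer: -44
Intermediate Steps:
H(s, M) = M² (H(s, M) = M*M = M²)
a = -8 (a = -6 - 2 = -8)
m(F, I) = -6 (m(F, I) = -1 - 5 = -6)
-275 + (H(12, -15) - m(-13, a)) = -275 + ((-15)² - 1*(-6)) = -275 + (225 + 6) = -275 + 231 = -44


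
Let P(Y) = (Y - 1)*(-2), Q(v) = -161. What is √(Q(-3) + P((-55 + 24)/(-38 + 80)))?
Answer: 2*I*√17367/21 ≈ 12.551*I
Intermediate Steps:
P(Y) = 2 - 2*Y (P(Y) = (-1 + Y)*(-2) = 2 - 2*Y)
√(Q(-3) + P((-55 + 24)/(-38 + 80))) = √(-161 + (2 - 2*(-55 + 24)/(-38 + 80))) = √(-161 + (2 - (-62)/42)) = √(-161 + (2 - 2*(-31/42))) = √(-161 + (2 + 31/21)) = √(-161 + 73/21) = √(-3308/21) = 2*I*√17367/21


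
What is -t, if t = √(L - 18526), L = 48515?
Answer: -√29989 ≈ -173.17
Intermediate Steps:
t = √29989 (t = √(48515 - 18526) = √29989 ≈ 173.17)
-t = -√29989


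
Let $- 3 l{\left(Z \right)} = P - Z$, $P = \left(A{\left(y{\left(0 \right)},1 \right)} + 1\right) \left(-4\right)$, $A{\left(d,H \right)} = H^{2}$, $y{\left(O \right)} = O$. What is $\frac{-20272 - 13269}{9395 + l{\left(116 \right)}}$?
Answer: $- \frac{100623}{28309} \approx -3.5545$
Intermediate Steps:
$P = -8$ ($P = \left(1^{2} + 1\right) \left(-4\right) = \left(1 + 1\right) \left(-4\right) = 2 \left(-4\right) = -8$)
$l{\left(Z \right)} = \frac{8}{3} + \frac{Z}{3}$ ($l{\left(Z \right)} = - \frac{-8 - Z}{3} = \frac{8}{3} + \frac{Z}{3}$)
$\frac{-20272 - 13269}{9395 + l{\left(116 \right)}} = \frac{-20272 - 13269}{9395 + \left(\frac{8}{3} + \frac{1}{3} \cdot 116\right)} = - \frac{33541}{9395 + \left(\frac{8}{3} + \frac{116}{3}\right)} = - \frac{33541}{9395 + \frac{124}{3}} = - \frac{33541}{\frac{28309}{3}} = \left(-33541\right) \frac{3}{28309} = - \frac{100623}{28309}$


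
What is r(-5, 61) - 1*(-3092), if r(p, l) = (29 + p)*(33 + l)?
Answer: 5348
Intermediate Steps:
r(-5, 61) - 1*(-3092) = (957 + 29*61 + 33*(-5) + 61*(-5)) - 1*(-3092) = (957 + 1769 - 165 - 305) + 3092 = 2256 + 3092 = 5348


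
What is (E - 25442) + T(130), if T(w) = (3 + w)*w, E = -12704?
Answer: -20856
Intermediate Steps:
T(w) = w*(3 + w)
(E - 25442) + T(130) = (-12704 - 25442) + 130*(3 + 130) = -38146 + 130*133 = -38146 + 17290 = -20856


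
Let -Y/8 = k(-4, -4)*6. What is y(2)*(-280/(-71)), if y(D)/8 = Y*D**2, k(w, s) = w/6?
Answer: 286720/71 ≈ 4038.3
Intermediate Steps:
k(w, s) = w/6 (k(w, s) = w*(1/6) = w/6)
Y = 32 (Y = -8*(1/6)*(-4)*6 = -(-16)*6/3 = -8*(-4) = 32)
y(D) = 256*D**2 (y(D) = 8*(32*D**2) = 256*D**2)
y(2)*(-280/(-71)) = (256*2**2)*(-280/(-71)) = (256*4)*(-280*(-1/71)) = 1024*(280/71) = 286720/71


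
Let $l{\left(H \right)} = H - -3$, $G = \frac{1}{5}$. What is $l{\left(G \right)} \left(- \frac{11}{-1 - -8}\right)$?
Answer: $- \frac{176}{35} \approx -5.0286$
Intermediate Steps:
$G = \frac{1}{5} \approx 0.2$
$l{\left(H \right)} = 3 + H$ ($l{\left(H \right)} = H + 3 = 3 + H$)
$l{\left(G \right)} \left(- \frac{11}{-1 - -8}\right) = \left(3 + \frac{1}{5}\right) \left(- \frac{11}{-1 - -8}\right) = \frac{16 \left(- \frac{11}{-1 + 8}\right)}{5} = \frac{16 \left(- \frac{11}{7}\right)}{5} = \frac{16 \left(\left(-11\right) \frac{1}{7}\right)}{5} = \frac{16}{5} \left(- \frac{11}{7}\right) = - \frac{176}{35}$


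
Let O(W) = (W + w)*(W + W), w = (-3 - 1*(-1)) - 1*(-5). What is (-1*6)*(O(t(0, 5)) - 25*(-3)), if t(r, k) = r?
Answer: -450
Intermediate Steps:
w = 3 (w = (-3 + 1) + 5 = -2 + 5 = 3)
O(W) = 2*W*(3 + W) (O(W) = (W + 3)*(W + W) = (3 + W)*(2*W) = 2*W*(3 + W))
(-1*6)*(O(t(0, 5)) - 25*(-3)) = (-1*6)*(2*0*(3 + 0) - 25*(-3)) = -6*(2*0*3 + 75) = -6*(0 + 75) = -6*75 = -450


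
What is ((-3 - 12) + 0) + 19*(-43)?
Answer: -832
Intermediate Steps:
((-3 - 12) + 0) + 19*(-43) = (-15 + 0) - 817 = -15 - 817 = -832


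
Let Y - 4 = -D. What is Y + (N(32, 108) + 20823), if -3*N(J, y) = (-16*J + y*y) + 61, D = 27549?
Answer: -31379/3 ≈ -10460.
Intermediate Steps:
N(J, y) = -61/3 - y²/3 + 16*J/3 (N(J, y) = -((-16*J + y*y) + 61)/3 = -((-16*J + y²) + 61)/3 = -((y² - 16*J) + 61)/3 = -(61 + y² - 16*J)/3 = -61/3 - y²/3 + 16*J/3)
Y = -27545 (Y = 4 - 1*27549 = 4 - 27549 = -27545)
Y + (N(32, 108) + 20823) = -27545 + ((-61/3 - ⅓*108² + (16/3)*32) + 20823) = -27545 + ((-61/3 - ⅓*11664 + 512/3) + 20823) = -27545 + ((-61/3 - 3888 + 512/3) + 20823) = -27545 + (-11213/3 + 20823) = -27545 + 51256/3 = -31379/3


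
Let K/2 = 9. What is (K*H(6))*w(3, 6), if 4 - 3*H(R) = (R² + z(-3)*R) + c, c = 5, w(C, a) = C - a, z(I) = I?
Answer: 342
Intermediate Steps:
K = 18 (K = 2*9 = 18)
H(R) = -⅓ + R - R²/3 (H(R) = 4/3 - ((R² - 3*R) + 5)/3 = 4/3 - (5 + R² - 3*R)/3 = 4/3 + (-5/3 + R - R²/3) = -⅓ + R - R²/3)
(K*H(6))*w(3, 6) = (18*(-⅓ + 6 - ⅓*6²))*(3 - 1*6) = (18*(-⅓ + 6 - ⅓*36))*(3 - 6) = (18*(-⅓ + 6 - 12))*(-3) = (18*(-19/3))*(-3) = -114*(-3) = 342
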